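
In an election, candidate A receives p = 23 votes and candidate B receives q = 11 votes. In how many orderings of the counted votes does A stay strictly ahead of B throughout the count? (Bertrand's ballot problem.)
Strict-lead orderings = 100975680

Total orderings of the 34 votes with 23 for A: C(34, 23) = 286097760. By the Bertrand ballot formula (Cycle Lemma / reflection principle), the number of orderings in which A is strictly ahead of B throughout is (p − q)/(p + q) · C(p + q, p) = (23 − 11)/(23 + 11) · 286097760 = 100975680.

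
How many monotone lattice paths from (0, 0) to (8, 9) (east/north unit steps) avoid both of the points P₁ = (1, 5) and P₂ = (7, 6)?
Number of paths = 15634

Inclusion–exclusion. Total paths: C(17, 8) = 24310. Through P₁: C(6, 1)·C(11, 7) = 1980. Through P₂: C(13, 7)·C(4, 1) = 6864. Since P₁ is strictly southwest of P₂, a monotone path through both must visit P₁ then P₂; paths through both = C(6, 1)·C(7, 6)·C(4, 1) = 168. Avoid both = 24310 − 1980 − 6864 + 168 = 15634.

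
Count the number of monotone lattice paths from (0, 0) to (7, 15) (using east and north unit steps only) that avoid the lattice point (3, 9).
Number of paths = 124344

Total paths from (0, 0) to (7, 15): C(22, 7) = 170544. Paths through (3, 9): (paths (0, 0) → (3, 9)) × (paths (3, 9) → (7, 15)) = C(12, 3) · C(10, 4) = 220 · 210 = 46200. Avoidance count = 170544 − 46200 = 124344.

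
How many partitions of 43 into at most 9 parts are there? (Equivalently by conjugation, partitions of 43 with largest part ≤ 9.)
p(43, parts ≤ 9) = 19720

Use the recurrence p(n, m) = p(n, m−1) + p(n−m, m): either the largest part is < m (count p(n, m−1)) or the largest part is exactly m (remove one copy of m, count p(n−m, m)). With p(0, ·) = 1 this gives p(43, parts ≤ 9) = 19720. (By conjugating Young diagrams, this also counts partitions of 43 into at most 9 parts.)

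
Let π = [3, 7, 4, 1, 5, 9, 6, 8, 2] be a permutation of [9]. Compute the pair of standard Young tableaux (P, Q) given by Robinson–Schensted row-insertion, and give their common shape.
P = [1, 2, 5, 6, 8] / [3, 4] / [7, 9];  Q = [1, 2, 5, 6, 8] / [3, 7] / [4, 9];  common shape = (5, 2, 2)

Row-insert the values π_1, π_2, … into P one at a time, bumping the leftmost entry strictly greater than the inserted value down to the next row. The recording tableau Q records, in position (i, j), the step at which that cell was added to P.
  Insert 3 (step 1): P = [3];  Q = [1]
  Insert 7 (step 2): P = [3, 7];  Q = [1, 2]
  Insert 4 (step 3): P = [3, 4] / [7];  Q = [1, 2] / [3]
  Insert 1 (step 4): P = [1, 4] / [3] / [7];  Q = [1, 2] / [3] / [4]
  Insert 5 (step 5): P = [1, 4, 5] / [3] / [7];  Q = [1, 2, 5] / [3] / [4]
  Insert 9 (step 6): P = [1, 4, 5, 9] / [3] / [7];  Q = [1, 2, 5, 6] / [3] / [4]
  Insert 6 (step 7): P = [1, 4, 5, 6] / [3, 9] / [7];  Q = [1, 2, 5, 6] / [3, 7] / [4]
  Insert 8 (step 8): P = [1, 4, 5, 6, 8] / [3, 9] / [7];  Q = [1, 2, 5, 6, 8] / [3, 7] / [4]
  Insert 2 (step 9): P = [1, 2, 5, 6, 8] / [3, 4] / [7, 9];  Q = [1, 2, 5, 6, 8] / [3, 7] / [4, 9]
Final shape: (5, 2, 2).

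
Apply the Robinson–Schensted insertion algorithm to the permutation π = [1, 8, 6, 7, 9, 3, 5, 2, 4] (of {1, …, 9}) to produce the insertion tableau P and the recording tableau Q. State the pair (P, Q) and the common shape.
P = [1, 2, 4, 9] / [3, 5] / [6, 7] / [8];  Q = [1, 2, 4, 5] / [3, 7] / [6, 9] / [8];  common shape = (4, 2, 2, 1)

Row-insert the values π_1, π_2, … into P one at a time, bumping the leftmost entry strictly greater than the inserted value down to the next row. The recording tableau Q records, in position (i, j), the step at which that cell was added to P.
  Insert 1 (step 1): P = [1];  Q = [1]
  Insert 8 (step 2): P = [1, 8];  Q = [1, 2]
  Insert 6 (step 3): P = [1, 6] / [8];  Q = [1, 2] / [3]
  Insert 7 (step 4): P = [1, 6, 7] / [8];  Q = [1, 2, 4] / [3]
  Insert 9 (step 5): P = [1, 6, 7, 9] / [8];  Q = [1, 2, 4, 5] / [3]
  Insert 3 (step 6): P = [1, 3, 7, 9] / [6] / [8];  Q = [1, 2, 4, 5] / [3] / [6]
  Insert 5 (step 7): P = [1, 3, 5, 9] / [6, 7] / [8];  Q = [1, 2, 4, 5] / [3, 7] / [6]
  Insert 2 (step 8): P = [1, 2, 5, 9] / [3, 7] / [6] / [8];  Q = [1, 2, 4, 5] / [3, 7] / [6] / [8]
  Insert 4 (step 9): P = [1, 2, 4, 9] / [3, 5] / [6, 7] / [8];  Q = [1, 2, 4, 5] / [3, 7] / [6, 9] / [8]
Final shape: (4, 2, 2, 1).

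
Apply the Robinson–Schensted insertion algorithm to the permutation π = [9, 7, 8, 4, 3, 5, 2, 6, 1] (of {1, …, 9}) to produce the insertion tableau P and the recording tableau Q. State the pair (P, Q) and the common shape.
P = [1, 5, 6] / [2, 8] / [3] / [4] / [7] / [9];  Q = [1, 3, 8] / [2, 6] / [4] / [5] / [7] / [9];  common shape = (3, 2, 1, 1, 1, 1)

Row-insert the values π_1, π_2, … into P one at a time, bumping the leftmost entry strictly greater than the inserted value down to the next row. The recording tableau Q records, in position (i, j), the step at which that cell was added to P.
  Insert 9 (step 1): P = [9];  Q = [1]
  Insert 7 (step 2): P = [7] / [9];  Q = [1] / [2]
  Insert 8 (step 3): P = [7, 8] / [9];  Q = [1, 3] / [2]
  Insert 4 (step 4): P = [4, 8] / [7] / [9];  Q = [1, 3] / [2] / [4]
  Insert 3 (step 5): P = [3, 8] / [4] / [7] / [9];  Q = [1, 3] / [2] / [4] / [5]
  Insert 5 (step 6): P = [3, 5] / [4, 8] / [7] / [9];  Q = [1, 3] / [2, 6] / [4] / [5]
  Insert 2 (step 7): P = [2, 5] / [3, 8] / [4] / [7] / [9];  Q = [1, 3] / [2, 6] / [4] / [5] / [7]
  Insert 6 (step 8): P = [2, 5, 6] / [3, 8] / [4] / [7] / [9];  Q = [1, 3, 8] / [2, 6] / [4] / [5] / [7]
  Insert 1 (step 9): P = [1, 5, 6] / [2, 8] / [3] / [4] / [7] / [9];  Q = [1, 3, 8] / [2, 6] / [4] / [5] / [7] / [9]
Final shape: (3, 2, 1, 1, 1, 1).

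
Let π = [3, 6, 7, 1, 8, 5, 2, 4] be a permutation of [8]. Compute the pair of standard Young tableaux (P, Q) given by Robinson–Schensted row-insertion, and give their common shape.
P = [1, 2, 4, 8] / [3, 5, 7] / [6];  Q = [1, 2, 3, 5] / [4, 6, 8] / [7];  common shape = (4, 3, 1)

Row-insert the values π_1, π_2, … into P one at a time, bumping the leftmost entry strictly greater than the inserted value down to the next row. The recording tableau Q records, in position (i, j), the step at which that cell was added to P.
  Insert 3 (step 1): P = [3];  Q = [1]
  Insert 6 (step 2): P = [3, 6];  Q = [1, 2]
  Insert 7 (step 3): P = [3, 6, 7];  Q = [1, 2, 3]
  Insert 1 (step 4): P = [1, 6, 7] / [3];  Q = [1, 2, 3] / [4]
  Insert 8 (step 5): P = [1, 6, 7, 8] / [3];  Q = [1, 2, 3, 5] / [4]
  Insert 5 (step 6): P = [1, 5, 7, 8] / [3, 6];  Q = [1, 2, 3, 5] / [4, 6]
  Insert 2 (step 7): P = [1, 2, 7, 8] / [3, 5] / [6];  Q = [1, 2, 3, 5] / [4, 6] / [7]
  Insert 4 (step 8): P = [1, 2, 4, 8] / [3, 5, 7] / [6];  Q = [1, 2, 3, 5] / [4, 6, 8] / [7]
Final shape: (4, 3, 1).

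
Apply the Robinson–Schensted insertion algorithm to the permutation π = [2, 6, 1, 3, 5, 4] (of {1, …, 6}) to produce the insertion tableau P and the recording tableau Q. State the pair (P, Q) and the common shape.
P = [1, 3, 4] / [2, 5] / [6];  Q = [1, 2, 5] / [3, 4] / [6];  common shape = (3, 2, 1)

Row-insert the values π_1, π_2, … into P one at a time, bumping the leftmost entry strictly greater than the inserted value down to the next row. The recording tableau Q records, in position (i, j), the step at which that cell was added to P.
  Insert 2 (step 1): P = [2];  Q = [1]
  Insert 6 (step 2): P = [2, 6];  Q = [1, 2]
  Insert 1 (step 3): P = [1, 6] / [2];  Q = [1, 2] / [3]
  Insert 3 (step 4): P = [1, 3] / [2, 6];  Q = [1, 2] / [3, 4]
  Insert 5 (step 5): P = [1, 3, 5] / [2, 6];  Q = [1, 2, 5] / [3, 4]
  Insert 4 (step 6): P = [1, 3, 4] / [2, 5] / [6];  Q = [1, 2, 5] / [3, 4] / [6]
Final shape: (3, 2, 1).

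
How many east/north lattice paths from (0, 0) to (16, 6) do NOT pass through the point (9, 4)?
Number of paths = 48873

Total paths from (0, 0) to (16, 6): C(22, 16) = 74613. Paths through (9, 4): (paths (0, 0) → (9, 4)) × (paths (9, 4) → (16, 6)) = C(13, 9) · C(9, 7) = 715 · 36 = 25740. Avoidance count = 74613 − 25740 = 48873.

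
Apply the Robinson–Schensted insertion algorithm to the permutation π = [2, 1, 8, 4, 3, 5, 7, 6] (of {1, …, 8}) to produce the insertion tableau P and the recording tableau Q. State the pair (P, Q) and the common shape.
P = [1, 3, 5, 6] / [2, 4, 7] / [8];  Q = [1, 3, 6, 7] / [2, 4, 8] / [5];  common shape = (4, 3, 1)

Row-insert the values π_1, π_2, … into P one at a time, bumping the leftmost entry strictly greater than the inserted value down to the next row. The recording tableau Q records, in position (i, j), the step at which that cell was added to P.
  Insert 2 (step 1): P = [2];  Q = [1]
  Insert 1 (step 2): P = [1] / [2];  Q = [1] / [2]
  Insert 8 (step 3): P = [1, 8] / [2];  Q = [1, 3] / [2]
  Insert 4 (step 4): P = [1, 4] / [2, 8];  Q = [1, 3] / [2, 4]
  Insert 3 (step 5): P = [1, 3] / [2, 4] / [8];  Q = [1, 3] / [2, 4] / [5]
  Insert 5 (step 6): P = [1, 3, 5] / [2, 4] / [8];  Q = [1, 3, 6] / [2, 4] / [5]
  Insert 7 (step 7): P = [1, 3, 5, 7] / [2, 4] / [8];  Q = [1, 3, 6, 7] / [2, 4] / [5]
  Insert 6 (step 8): P = [1, 3, 5, 6] / [2, 4, 7] / [8];  Q = [1, 3, 6, 7] / [2, 4, 8] / [5]
Final shape: (4, 3, 1).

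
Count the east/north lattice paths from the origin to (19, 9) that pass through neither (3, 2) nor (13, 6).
Number of paths = 3017082

Inclusion–exclusion. Total paths: C(28, 19) = 6906900. Through P₁: C(5, 3)·C(23, 16) = 2451570. Through P₂: C(19, 13)·C(9, 6) = 2279088. Since P₁ is strictly southwest of P₂, a monotone path through both must visit P₁ then P₂; paths through both = C(5, 3)·C(14, 10)·C(9, 6) = 840840. Avoid both = 6906900 − 2451570 − 2279088 + 840840 = 3017082.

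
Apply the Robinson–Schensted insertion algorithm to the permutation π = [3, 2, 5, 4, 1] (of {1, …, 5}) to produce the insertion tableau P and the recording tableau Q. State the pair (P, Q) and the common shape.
P = [1, 4] / [2, 5] / [3];  Q = [1, 3] / [2, 4] / [5];  common shape = (2, 2, 1)

Row-insert the values π_1, π_2, … into P one at a time, bumping the leftmost entry strictly greater than the inserted value down to the next row. The recording tableau Q records, in position (i, j), the step at which that cell was added to P.
  Insert 3 (step 1): P = [3];  Q = [1]
  Insert 2 (step 2): P = [2] / [3];  Q = [1] / [2]
  Insert 5 (step 3): P = [2, 5] / [3];  Q = [1, 3] / [2]
  Insert 4 (step 4): P = [2, 4] / [3, 5];  Q = [1, 3] / [2, 4]
  Insert 1 (step 5): P = [1, 4] / [2, 5] / [3];  Q = [1, 3] / [2, 4] / [5]
Final shape: (2, 2, 1).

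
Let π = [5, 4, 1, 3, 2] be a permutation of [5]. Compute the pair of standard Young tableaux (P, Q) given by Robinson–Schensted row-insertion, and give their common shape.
P = [1, 2] / [3] / [4] / [5];  Q = [1, 4] / [2] / [3] / [5];  common shape = (2, 1, 1, 1)

Row-insert the values π_1, π_2, … into P one at a time, bumping the leftmost entry strictly greater than the inserted value down to the next row. The recording tableau Q records, in position (i, j), the step at which that cell was added to P.
  Insert 5 (step 1): P = [5];  Q = [1]
  Insert 4 (step 2): P = [4] / [5];  Q = [1] / [2]
  Insert 1 (step 3): P = [1] / [4] / [5];  Q = [1] / [2] / [3]
  Insert 3 (step 4): P = [1, 3] / [4] / [5];  Q = [1, 4] / [2] / [3]
  Insert 2 (step 5): P = [1, 2] / [3] / [4] / [5];  Q = [1, 4] / [2] / [3] / [5]
Final shape: (2, 1, 1, 1).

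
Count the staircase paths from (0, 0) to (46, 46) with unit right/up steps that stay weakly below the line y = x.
C_46 = 8740328711533173390046320

These NE paths below the diagonal are counted by the Catalan number C_n = (1/(n + 1)) · C(2n, n). For n = 46: C_46 = (1/47) · C(92, 46) = 410795449442059149332177040/47 = 8740328711533173390046320.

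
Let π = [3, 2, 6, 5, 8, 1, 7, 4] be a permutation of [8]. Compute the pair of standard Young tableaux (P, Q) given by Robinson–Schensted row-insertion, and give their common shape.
P = [1, 4, 7] / [2, 5, 8] / [3, 6];  Q = [1, 3, 5] / [2, 4, 7] / [6, 8];  common shape = (3, 3, 2)

Row-insert the values π_1, π_2, … into P one at a time, bumping the leftmost entry strictly greater than the inserted value down to the next row. The recording tableau Q records, in position (i, j), the step at which that cell was added to P.
  Insert 3 (step 1): P = [3];  Q = [1]
  Insert 2 (step 2): P = [2] / [3];  Q = [1] / [2]
  Insert 6 (step 3): P = [2, 6] / [3];  Q = [1, 3] / [2]
  Insert 5 (step 4): P = [2, 5] / [3, 6];  Q = [1, 3] / [2, 4]
  Insert 8 (step 5): P = [2, 5, 8] / [3, 6];  Q = [1, 3, 5] / [2, 4]
  Insert 1 (step 6): P = [1, 5, 8] / [2, 6] / [3];  Q = [1, 3, 5] / [2, 4] / [6]
  Insert 7 (step 7): P = [1, 5, 7] / [2, 6, 8] / [3];  Q = [1, 3, 5] / [2, 4, 7] / [6]
  Insert 4 (step 8): P = [1, 4, 7] / [2, 5, 8] / [3, 6];  Q = [1, 3, 5] / [2, 4, 7] / [6, 8]
Final shape: (3, 3, 2).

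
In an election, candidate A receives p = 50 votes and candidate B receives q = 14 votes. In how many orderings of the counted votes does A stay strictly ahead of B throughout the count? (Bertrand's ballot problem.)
Strict-lead orderings = 26918831226834

Total orderings of the 64 votes with 50 for A: C(64, 50) = 47855699958816. By the Bertrand ballot formula (Cycle Lemma / reflection principle), the number of orderings in which A is strictly ahead of B throughout is (p − q)/(p + q) · C(p + q, p) = (50 − 14)/(50 + 14) · 47855699958816 = 26918831226834.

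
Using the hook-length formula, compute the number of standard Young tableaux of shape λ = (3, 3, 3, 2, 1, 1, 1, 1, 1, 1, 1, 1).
# SYT of shape (3, 3, 3, 2, 1, 1, 1, 1, 1, 1, 1, 1) = 383724

Hook-length formula: f^λ = n! / Π hook(c), product over all cells c of the Young diagram. For λ = (3, 3, 3, 2, 1, 1, 1, 1, 1, 1, 1, 1), n = 19 boxes. Hook lengths by row (left-to-right, top-to-bottom): [14, 5, 3]; [13, 4, 2]; [12, 3, 1]; [10, 1]; [8]; [7]; [6]; [5]; [4]; [3]; [2]; [1]. Product of hooks = 317011968000. So f^λ = 19! / 317011968000 = 121645100408832000 / 317011968000 = 383724.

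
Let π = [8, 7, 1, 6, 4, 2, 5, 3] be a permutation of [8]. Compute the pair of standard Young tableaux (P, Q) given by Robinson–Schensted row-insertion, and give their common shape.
P = [1, 2, 3] / [4, 5] / [6] / [7] / [8];  Q = [1, 4, 7] / [2, 8] / [3] / [5] / [6];  common shape = (3, 2, 1, 1, 1)

Row-insert the values π_1, π_2, … into P one at a time, bumping the leftmost entry strictly greater than the inserted value down to the next row. The recording tableau Q records, in position (i, j), the step at which that cell was added to P.
  Insert 8 (step 1): P = [8];  Q = [1]
  Insert 7 (step 2): P = [7] / [8];  Q = [1] / [2]
  Insert 1 (step 3): P = [1] / [7] / [8];  Q = [1] / [2] / [3]
  Insert 6 (step 4): P = [1, 6] / [7] / [8];  Q = [1, 4] / [2] / [3]
  Insert 4 (step 5): P = [1, 4] / [6] / [7] / [8];  Q = [1, 4] / [2] / [3] / [5]
  Insert 2 (step 6): P = [1, 2] / [4] / [6] / [7] / [8];  Q = [1, 4] / [2] / [3] / [5] / [6]
  Insert 5 (step 7): P = [1, 2, 5] / [4] / [6] / [7] / [8];  Q = [1, 4, 7] / [2] / [3] / [5] / [6]
  Insert 3 (step 8): P = [1, 2, 3] / [4, 5] / [6] / [7] / [8];  Q = [1, 4, 7] / [2, 8] / [3] / [5] / [6]
Final shape: (3, 2, 1, 1, 1).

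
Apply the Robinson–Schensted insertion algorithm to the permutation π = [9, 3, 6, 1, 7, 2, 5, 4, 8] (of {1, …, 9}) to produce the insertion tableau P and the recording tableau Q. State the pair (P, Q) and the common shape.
P = [1, 2, 4, 8] / [3, 5, 7] / [6] / [9];  Q = [1, 3, 5, 9] / [2, 6, 7] / [4] / [8];  common shape = (4, 3, 1, 1)

Row-insert the values π_1, π_2, … into P one at a time, bumping the leftmost entry strictly greater than the inserted value down to the next row. The recording tableau Q records, in position (i, j), the step at which that cell was added to P.
  Insert 9 (step 1): P = [9];  Q = [1]
  Insert 3 (step 2): P = [3] / [9];  Q = [1] / [2]
  Insert 6 (step 3): P = [3, 6] / [9];  Q = [1, 3] / [2]
  Insert 1 (step 4): P = [1, 6] / [3] / [9];  Q = [1, 3] / [2] / [4]
  Insert 7 (step 5): P = [1, 6, 7] / [3] / [9];  Q = [1, 3, 5] / [2] / [4]
  Insert 2 (step 6): P = [1, 2, 7] / [3, 6] / [9];  Q = [1, 3, 5] / [2, 6] / [4]
  Insert 5 (step 7): P = [1, 2, 5] / [3, 6, 7] / [9];  Q = [1, 3, 5] / [2, 6, 7] / [4]
  Insert 4 (step 8): P = [1, 2, 4] / [3, 5, 7] / [6] / [9];  Q = [1, 3, 5] / [2, 6, 7] / [4] / [8]
  Insert 8 (step 9): P = [1, 2, 4, 8] / [3, 5, 7] / [6] / [9];  Q = [1, 3, 5, 9] / [2, 6, 7] / [4] / [8]
Final shape: (4, 3, 1, 1).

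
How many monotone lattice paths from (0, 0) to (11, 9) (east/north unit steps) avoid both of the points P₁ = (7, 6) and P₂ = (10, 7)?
Number of paths = 70148

Inclusion–exclusion. Total paths: C(20, 11) = 167960. Through P₁: C(13, 7)·C(7, 4) = 60060. Through P₂: C(17, 10)·C(3, 1) = 58344. Since P₁ is strictly southwest of P₂, a monotone path through both must visit P₁ then P₂; paths through both = C(13, 7)·C(4, 3)·C(3, 1) = 20592. Avoid both = 167960 − 60060 − 58344 + 20592 = 70148.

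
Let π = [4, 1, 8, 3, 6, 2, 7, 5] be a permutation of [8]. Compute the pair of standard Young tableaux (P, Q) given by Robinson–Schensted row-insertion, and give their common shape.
P = [1, 2, 5, 7] / [3, 6] / [4, 8];  Q = [1, 3, 5, 7] / [2, 4] / [6, 8];  common shape = (4, 2, 2)

Row-insert the values π_1, π_2, … into P one at a time, bumping the leftmost entry strictly greater than the inserted value down to the next row. The recording tableau Q records, in position (i, j), the step at which that cell was added to P.
  Insert 4 (step 1): P = [4];  Q = [1]
  Insert 1 (step 2): P = [1] / [4];  Q = [1] / [2]
  Insert 8 (step 3): P = [1, 8] / [4];  Q = [1, 3] / [2]
  Insert 3 (step 4): P = [1, 3] / [4, 8];  Q = [1, 3] / [2, 4]
  Insert 6 (step 5): P = [1, 3, 6] / [4, 8];  Q = [1, 3, 5] / [2, 4]
  Insert 2 (step 6): P = [1, 2, 6] / [3, 8] / [4];  Q = [1, 3, 5] / [2, 4] / [6]
  Insert 7 (step 7): P = [1, 2, 6, 7] / [3, 8] / [4];  Q = [1, 3, 5, 7] / [2, 4] / [6]
  Insert 5 (step 8): P = [1, 2, 5, 7] / [3, 6] / [4, 8];  Q = [1, 3, 5, 7] / [2, 4] / [6, 8]
Final shape: (4, 2, 2).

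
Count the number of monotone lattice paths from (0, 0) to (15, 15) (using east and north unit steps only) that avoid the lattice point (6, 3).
Number of paths = 130427400

Total paths from (0, 0) to (15, 15): C(30, 15) = 155117520. Paths through (6, 3): (paths (0, 0) → (6, 3)) × (paths (6, 3) → (15, 15)) = C(9, 6) · C(21, 9) = 84 · 293930 = 24690120. Avoidance count = 155117520 − 24690120 = 130427400.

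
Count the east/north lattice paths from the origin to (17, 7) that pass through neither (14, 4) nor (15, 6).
Number of paths = 149652

Inclusion–exclusion. Total paths: C(24, 17) = 346104. Through P₁: C(18, 14)·C(6, 3) = 61200. Through P₂: C(21, 15)·C(3, 2) = 162792. Since P₁ is strictly southwest of P₂, a monotone path through both must visit P₁ then P₂; paths through both = C(18, 14)·C(3, 1)·C(3, 2) = 27540. Avoid both = 346104 − 61200 − 162792 + 27540 = 149652.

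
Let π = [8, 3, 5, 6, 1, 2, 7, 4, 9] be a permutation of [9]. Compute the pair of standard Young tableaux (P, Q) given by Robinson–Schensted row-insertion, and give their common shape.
P = [1, 2, 4, 7, 9] / [3, 5, 6] / [8];  Q = [1, 3, 4, 7, 9] / [2, 6, 8] / [5];  common shape = (5, 3, 1)

Row-insert the values π_1, π_2, … into P one at a time, bumping the leftmost entry strictly greater than the inserted value down to the next row. The recording tableau Q records, in position (i, j), the step at which that cell was added to P.
  Insert 8 (step 1): P = [8];  Q = [1]
  Insert 3 (step 2): P = [3] / [8];  Q = [1] / [2]
  Insert 5 (step 3): P = [3, 5] / [8];  Q = [1, 3] / [2]
  Insert 6 (step 4): P = [3, 5, 6] / [8];  Q = [1, 3, 4] / [2]
  Insert 1 (step 5): P = [1, 5, 6] / [3] / [8];  Q = [1, 3, 4] / [2] / [5]
  Insert 2 (step 6): P = [1, 2, 6] / [3, 5] / [8];  Q = [1, 3, 4] / [2, 6] / [5]
  Insert 7 (step 7): P = [1, 2, 6, 7] / [3, 5] / [8];  Q = [1, 3, 4, 7] / [2, 6] / [5]
  Insert 4 (step 8): P = [1, 2, 4, 7] / [3, 5, 6] / [8];  Q = [1, 3, 4, 7] / [2, 6, 8] / [5]
  Insert 9 (step 9): P = [1, 2, 4, 7, 9] / [3, 5, 6] / [8];  Q = [1, 3, 4, 7, 9] / [2, 6, 8] / [5]
Final shape: (5, 3, 1).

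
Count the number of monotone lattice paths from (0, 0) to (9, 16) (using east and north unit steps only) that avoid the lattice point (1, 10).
Number of paths = 2009942

Total paths from (0, 0) to (9, 16): C(25, 9) = 2042975. Paths through (1, 10): (paths (0, 0) → (1, 10)) × (paths (1, 10) → (9, 16)) = C(11, 1) · C(14, 8) = 11 · 3003 = 33033. Avoidance count = 2042975 − 33033 = 2009942.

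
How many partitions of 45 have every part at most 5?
p(45, parts ≤ 5) = 2611

Use the recurrence p(n, m) = p(n, m−1) + p(n−m, m): either the largest part is < m (count p(n, m−1)) or the largest part is exactly m (remove one copy of m, count p(n−m, m)). With p(0, ·) = 1 this gives p(45, parts ≤ 5) = 2611. (By conjugating Young diagrams, this also counts partitions of 45 into at most 5 parts.)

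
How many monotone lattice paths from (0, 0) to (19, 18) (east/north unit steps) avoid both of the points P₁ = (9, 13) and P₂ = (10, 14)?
Number of paths = 15487892200

Inclusion–exclusion. Total paths: C(37, 19) = 17672631900. Through P₁: C(22, 9)·C(15, 10) = 1493752260. Through P₂: C(24, 10)·C(13, 9) = 1402298040. Since P₁ is strictly southwest of P₂, a monotone path through both must visit P₁ then P₂; paths through both = C(22, 9)·C(2, 1)·C(13, 9) = 711310600. Avoid both = 17672631900 − 1493752260 − 1402298040 + 711310600 = 15487892200.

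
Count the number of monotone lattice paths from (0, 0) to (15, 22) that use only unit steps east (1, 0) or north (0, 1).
Number of paths = 9364199760

A monotone lattice path from (0, 0) to (15, 22) consists of 15 east steps and 22 north steps in some order, so it is determined by which 15 of the 37 steps are east. The count is C(37, 15) = 9364199760.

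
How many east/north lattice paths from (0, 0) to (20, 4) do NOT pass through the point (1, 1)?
Number of paths = 7546

Total paths from (0, 0) to (20, 4): C(24, 20) = 10626. Paths through (1, 1): (paths (0, 0) → (1, 1)) × (paths (1, 1) → (20, 4)) = C(2, 1) · C(22, 19) = 2 · 1540 = 3080. Avoidance count = 10626 − 3080 = 7546.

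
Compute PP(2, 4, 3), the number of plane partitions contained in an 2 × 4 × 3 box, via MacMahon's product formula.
PP(2, 4, 3) = 490

Evaluate the triple product over i = 1..2, j = 1..4, k = 1..3. The factors are (2/1) · (3/2) · (4/3) · (3/2) · (4/3) · (5/4) · (4/3) · (5/4) · … (24 factors total). The numerators and denominators telescope so the product is an integer; carrying out the multiplication exactly gives PP(2, 4, 3) = 490.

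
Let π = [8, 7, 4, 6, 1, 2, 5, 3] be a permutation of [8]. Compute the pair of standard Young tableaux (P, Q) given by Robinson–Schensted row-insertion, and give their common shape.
P = [1, 2, 3] / [4, 5] / [6] / [7] / [8];  Q = [1, 4, 7] / [2, 6] / [3] / [5] / [8];  common shape = (3, 2, 1, 1, 1)

Row-insert the values π_1, π_2, … into P one at a time, bumping the leftmost entry strictly greater than the inserted value down to the next row. The recording tableau Q records, in position (i, j), the step at which that cell was added to P.
  Insert 8 (step 1): P = [8];  Q = [1]
  Insert 7 (step 2): P = [7] / [8];  Q = [1] / [2]
  Insert 4 (step 3): P = [4] / [7] / [8];  Q = [1] / [2] / [3]
  Insert 6 (step 4): P = [4, 6] / [7] / [8];  Q = [1, 4] / [2] / [3]
  Insert 1 (step 5): P = [1, 6] / [4] / [7] / [8];  Q = [1, 4] / [2] / [3] / [5]
  Insert 2 (step 6): P = [1, 2] / [4, 6] / [7] / [8];  Q = [1, 4] / [2, 6] / [3] / [5]
  Insert 5 (step 7): P = [1, 2, 5] / [4, 6] / [7] / [8];  Q = [1, 4, 7] / [2, 6] / [3] / [5]
  Insert 3 (step 8): P = [1, 2, 3] / [4, 5] / [6] / [7] / [8];  Q = [1, 4, 7] / [2, 6] / [3] / [5] / [8]
Final shape: (3, 2, 1, 1, 1).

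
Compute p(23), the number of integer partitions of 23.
p(23) = 1255

Compute p(n) via the recurrence p(n, m) = p(n, m−1) + p(n−m, m), where p(n, m) counts partitions of n with all parts ≤ m and p(n) = p(n, n). The base cases are p(0, m) = 1 and p(n, 0) = 0 for n > 0. Filling the table yields p(23) = 1255. (Euler's pentagonal recurrence is an alternative.)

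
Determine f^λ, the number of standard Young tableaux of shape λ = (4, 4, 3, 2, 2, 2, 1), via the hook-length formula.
# SYT of shape (4, 4, 3, 2, 2, 2, 1) = 4200768

Hook-length formula: f^λ = n! / Π hook(c), product over all cells c of the Young diagram. For λ = (4, 4, 3, 2, 2, 2, 1), n = 18 boxes. Hook lengths by row (left-to-right, top-to-bottom): [10, 8, 4, 2]; [9, 7, 3, 1]; [7, 5, 1]; [5, 3]; [4, 2]; [3, 1]; [1]. Product of hooks = 1524096000. So f^λ = 18! / 1524096000 = 6402373705728000 / 1524096000 = 4200768.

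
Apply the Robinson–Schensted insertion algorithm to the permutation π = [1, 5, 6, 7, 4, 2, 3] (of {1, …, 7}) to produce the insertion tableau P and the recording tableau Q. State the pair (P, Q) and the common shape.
P = [1, 2, 3, 7] / [4, 6] / [5];  Q = [1, 2, 3, 4] / [5, 7] / [6];  common shape = (4, 2, 1)

Row-insert the values π_1, π_2, … into P one at a time, bumping the leftmost entry strictly greater than the inserted value down to the next row. The recording tableau Q records, in position (i, j), the step at which that cell was added to P.
  Insert 1 (step 1): P = [1];  Q = [1]
  Insert 5 (step 2): P = [1, 5];  Q = [1, 2]
  Insert 6 (step 3): P = [1, 5, 6];  Q = [1, 2, 3]
  Insert 7 (step 4): P = [1, 5, 6, 7];  Q = [1, 2, 3, 4]
  Insert 4 (step 5): P = [1, 4, 6, 7] / [5];  Q = [1, 2, 3, 4] / [5]
  Insert 2 (step 6): P = [1, 2, 6, 7] / [4] / [5];  Q = [1, 2, 3, 4] / [5] / [6]
  Insert 3 (step 7): P = [1, 2, 3, 7] / [4, 6] / [5];  Q = [1, 2, 3, 4] / [5, 7] / [6]
Final shape: (4, 2, 1).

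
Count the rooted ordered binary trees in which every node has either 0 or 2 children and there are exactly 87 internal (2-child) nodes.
C_87 = 16435314834665426797069144960762886143367590394940

These full binary trees are counted by the Catalan number C_n = (1/(n + 1)) · C(2n, n). For n = 87: C_87 = (1/88) · C(174, 87) = 1446307705450557558142084756547133980616347954754720/88 = 16435314834665426797069144960762886143367590394940.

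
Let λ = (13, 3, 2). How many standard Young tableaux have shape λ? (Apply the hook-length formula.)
# SYT of shape (13, 3, 2) = 29172

Hook-length formula: f^λ = n! / Π hook(c), product over all cells c of the Young diagram. For λ = (13, 3, 2), n = 18 boxes. Hook lengths by row (left-to-right, top-to-bottom): [15, 14, 12, 10, 9, 8, 7, 6, 5, 4, 3, 2, 1]; [4, 3, 1]; [2, 1]. Product of hooks = 219469824000. So f^λ = 18! / 219469824000 = 6402373705728000 / 219469824000 = 29172.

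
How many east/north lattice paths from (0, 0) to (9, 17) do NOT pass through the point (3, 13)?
Number of paths = 3006950

Total paths from (0, 0) to (9, 17): C(26, 9) = 3124550. Paths through (3, 13): (paths (0, 0) → (3, 13)) × (paths (3, 13) → (9, 17)) = C(16, 3) · C(10, 6) = 560 · 210 = 117600. Avoidance count = 3124550 − 117600 = 3006950.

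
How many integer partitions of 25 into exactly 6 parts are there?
p(25, 6 parts) = 235

Partitions of n into exactly k parts are in bijection with partitions of n − k into at most k parts (subtract 1 from each part). So p(25, exactly 6) = p(19, parts ≤ 6). Computing via the recurrence p(m, j) = p(m, j−1) + p(m−j, j) gives 235.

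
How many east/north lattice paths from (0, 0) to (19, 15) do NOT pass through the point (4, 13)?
Number of paths = 1855643840

Total paths from (0, 0) to (19, 15): C(34, 19) = 1855967520. Paths through (4, 13): (paths (0, 0) → (4, 13)) × (paths (4, 13) → (19, 15)) = C(17, 4) · C(17, 15) = 2380 · 136 = 323680. Avoidance count = 1855967520 − 323680 = 1855643840.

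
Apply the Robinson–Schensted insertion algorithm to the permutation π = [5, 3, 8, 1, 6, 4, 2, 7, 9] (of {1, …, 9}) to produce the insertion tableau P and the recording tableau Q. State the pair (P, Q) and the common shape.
P = [1, 2, 7, 9] / [3, 4] / [5, 6] / [8];  Q = [1, 3, 8, 9] / [2, 5] / [4, 6] / [7];  common shape = (4, 2, 2, 1)

Row-insert the values π_1, π_2, … into P one at a time, bumping the leftmost entry strictly greater than the inserted value down to the next row. The recording tableau Q records, in position (i, j), the step at which that cell was added to P.
  Insert 5 (step 1): P = [5];  Q = [1]
  Insert 3 (step 2): P = [3] / [5];  Q = [1] / [2]
  Insert 8 (step 3): P = [3, 8] / [5];  Q = [1, 3] / [2]
  Insert 1 (step 4): P = [1, 8] / [3] / [5];  Q = [1, 3] / [2] / [4]
  Insert 6 (step 5): P = [1, 6] / [3, 8] / [5];  Q = [1, 3] / [2, 5] / [4]
  Insert 4 (step 6): P = [1, 4] / [3, 6] / [5, 8];  Q = [1, 3] / [2, 5] / [4, 6]
  Insert 2 (step 7): P = [1, 2] / [3, 4] / [5, 6] / [8];  Q = [1, 3] / [2, 5] / [4, 6] / [7]
  Insert 7 (step 8): P = [1, 2, 7] / [3, 4] / [5, 6] / [8];  Q = [1, 3, 8] / [2, 5] / [4, 6] / [7]
  Insert 9 (step 9): P = [1, 2, 7, 9] / [3, 4] / [5, 6] / [8];  Q = [1, 3, 8, 9] / [2, 5] / [4, 6] / [7]
Final shape: (4, 2, 2, 1).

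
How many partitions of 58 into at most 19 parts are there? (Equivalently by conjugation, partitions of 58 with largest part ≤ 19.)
p(58, parts ≤ 19) = 571069

Use the recurrence p(n, m) = p(n, m−1) + p(n−m, m): either the largest part is < m (count p(n, m−1)) or the largest part is exactly m (remove one copy of m, count p(n−m, m)). With p(0, ·) = 1 this gives p(58, parts ≤ 19) = 571069. (By conjugating Young diagrams, this also counts partitions of 58 into at most 19 parts.)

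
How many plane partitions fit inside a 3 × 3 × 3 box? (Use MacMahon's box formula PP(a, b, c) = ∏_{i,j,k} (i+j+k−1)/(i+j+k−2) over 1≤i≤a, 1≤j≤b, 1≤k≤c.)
PP(3, 3, 3) = 980

Evaluate the triple product over i = 1..3, j = 1..3, k = 1..3. The factors are (2/1) · (3/2) · (4/3) · (3/2) · (4/3) · (5/4) · (4/3) · (5/4) · … (27 factors total). The numerators and denominators telescope so the product is an integer; carrying out the multiplication exactly gives PP(3, 3, 3) = 980.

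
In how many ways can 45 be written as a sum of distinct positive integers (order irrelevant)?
q(45) = 2048

A partition into distinct parts is a strictly decreasing sequence summing to n. The recurrence d(n, m) = d(n, m−1) + d(n−m, m−1) (use part m at most once) with q(n) = d(n, n) gives q(45) = 2048. (Euler's theorem: # distinct-part partitions = # odd-part partitions.)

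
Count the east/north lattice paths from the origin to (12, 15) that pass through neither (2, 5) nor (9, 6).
Number of paths = 12439844

Inclusion–exclusion. Total paths: C(27, 12) = 17383860. Through P₁: C(7, 2)·C(20, 10) = 3879876. Through P₂: C(15, 9)·C(12, 3) = 1101100. Since P₁ is strictly southwest of P₂, a monotone path through both must visit P₁ then P₂; paths through both = C(7, 2)·C(8, 7)·C(12, 3) = 36960. Avoid both = 17383860 − 3879876 − 1101100 + 36960 = 12439844.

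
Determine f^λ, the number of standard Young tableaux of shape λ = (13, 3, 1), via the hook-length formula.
# SYT of shape (13, 3, 1) = 5236

Hook-length formula: f^λ = n! / Π hook(c), product over all cells c of the Young diagram. For λ = (13, 3, 1), n = 17 boxes. Hook lengths by row (left-to-right, top-to-bottom): [15, 13, 12, 10, 9, 8, 7, 6, 5, 4, 3, 2, 1]; [4, 2, 1]; [1]. Product of hooks = 67931136000. So f^λ = 17! / 67931136000 = 355687428096000 / 67931136000 = 5236.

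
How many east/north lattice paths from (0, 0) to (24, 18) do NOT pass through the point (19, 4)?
Number of paths = 353594155110

Total paths from (0, 0) to (24, 18): C(42, 24) = 353697121050. Paths through (19, 4): (paths (0, 0) → (19, 4)) × (paths (19, 4) → (24, 18)) = C(23, 19) · C(19, 5) = 8855 · 11628 = 102965940. Avoidance count = 353697121050 − 102965940 = 353594155110.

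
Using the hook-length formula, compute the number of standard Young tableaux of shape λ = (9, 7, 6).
# SYT of shape (9, 7, 6) = 29099070

Hook-length formula: f^λ = n! / Π hook(c), product over all cells c of the Young diagram. For λ = (9, 7, 6), n = 22 boxes. Hook lengths by row (left-to-right, top-to-bottom): [11, 10, 9, 8, 7, 6, 4, 2, 1]; [8, 7, 6, 5, 4, 3, 1]; [6, 5, 4, 3, 2, 1]. Product of hooks = 38626689024000. So f^λ = 22! / 38626689024000 = 1124000727777607680000 / 38626689024000 = 29099070.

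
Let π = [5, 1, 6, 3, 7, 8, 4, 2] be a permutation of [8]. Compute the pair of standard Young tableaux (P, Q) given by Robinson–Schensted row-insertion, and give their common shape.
P = [1, 2, 4, 8] / [3, 6, 7] / [5];  Q = [1, 3, 5, 6] / [2, 4, 7] / [8];  common shape = (4, 3, 1)

Row-insert the values π_1, π_2, … into P one at a time, bumping the leftmost entry strictly greater than the inserted value down to the next row. The recording tableau Q records, in position (i, j), the step at which that cell was added to P.
  Insert 5 (step 1): P = [5];  Q = [1]
  Insert 1 (step 2): P = [1] / [5];  Q = [1] / [2]
  Insert 6 (step 3): P = [1, 6] / [5];  Q = [1, 3] / [2]
  Insert 3 (step 4): P = [1, 3] / [5, 6];  Q = [1, 3] / [2, 4]
  Insert 7 (step 5): P = [1, 3, 7] / [5, 6];  Q = [1, 3, 5] / [2, 4]
  Insert 8 (step 6): P = [1, 3, 7, 8] / [5, 6];  Q = [1, 3, 5, 6] / [2, 4]
  Insert 4 (step 7): P = [1, 3, 4, 8] / [5, 6, 7];  Q = [1, 3, 5, 6] / [2, 4, 7]
  Insert 2 (step 8): P = [1, 2, 4, 8] / [3, 6, 7] / [5];  Q = [1, 3, 5, 6] / [2, 4, 7] / [8]
Final shape: (4, 3, 1).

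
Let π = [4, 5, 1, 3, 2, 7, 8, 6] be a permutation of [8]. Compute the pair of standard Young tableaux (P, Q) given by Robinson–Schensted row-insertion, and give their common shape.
P = [1, 2, 6, 8] / [3, 5, 7] / [4];  Q = [1, 2, 6, 7] / [3, 4, 8] / [5];  common shape = (4, 3, 1)

Row-insert the values π_1, π_2, … into P one at a time, bumping the leftmost entry strictly greater than the inserted value down to the next row. The recording tableau Q records, in position (i, j), the step at which that cell was added to P.
  Insert 4 (step 1): P = [4];  Q = [1]
  Insert 5 (step 2): P = [4, 5];  Q = [1, 2]
  Insert 1 (step 3): P = [1, 5] / [4];  Q = [1, 2] / [3]
  Insert 3 (step 4): P = [1, 3] / [4, 5];  Q = [1, 2] / [3, 4]
  Insert 2 (step 5): P = [1, 2] / [3, 5] / [4];  Q = [1, 2] / [3, 4] / [5]
  Insert 7 (step 6): P = [1, 2, 7] / [3, 5] / [4];  Q = [1, 2, 6] / [3, 4] / [5]
  Insert 8 (step 7): P = [1, 2, 7, 8] / [3, 5] / [4];  Q = [1, 2, 6, 7] / [3, 4] / [5]
  Insert 6 (step 8): P = [1, 2, 6, 8] / [3, 5, 7] / [4];  Q = [1, 2, 6, 7] / [3, 4, 8] / [5]
Final shape: (4, 3, 1).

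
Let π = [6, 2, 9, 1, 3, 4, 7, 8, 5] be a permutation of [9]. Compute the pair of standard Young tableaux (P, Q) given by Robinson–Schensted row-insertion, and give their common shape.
P = [1, 3, 4, 5, 8] / [2, 7] / [6, 9];  Q = [1, 3, 6, 7, 8] / [2, 5] / [4, 9];  common shape = (5, 2, 2)

Row-insert the values π_1, π_2, … into P one at a time, bumping the leftmost entry strictly greater than the inserted value down to the next row. The recording tableau Q records, in position (i, j), the step at which that cell was added to P.
  Insert 6 (step 1): P = [6];  Q = [1]
  Insert 2 (step 2): P = [2] / [6];  Q = [1] / [2]
  Insert 9 (step 3): P = [2, 9] / [6];  Q = [1, 3] / [2]
  Insert 1 (step 4): P = [1, 9] / [2] / [6];  Q = [1, 3] / [2] / [4]
  Insert 3 (step 5): P = [1, 3] / [2, 9] / [6];  Q = [1, 3] / [2, 5] / [4]
  Insert 4 (step 6): P = [1, 3, 4] / [2, 9] / [6];  Q = [1, 3, 6] / [2, 5] / [4]
  Insert 7 (step 7): P = [1, 3, 4, 7] / [2, 9] / [6];  Q = [1, 3, 6, 7] / [2, 5] / [4]
  Insert 8 (step 8): P = [1, 3, 4, 7, 8] / [2, 9] / [6];  Q = [1, 3, 6, 7, 8] / [2, 5] / [4]
  Insert 5 (step 9): P = [1, 3, 4, 5, 8] / [2, 7] / [6, 9];  Q = [1, 3, 6, 7, 8] / [2, 5] / [4, 9]
Final shape: (5, 2, 2).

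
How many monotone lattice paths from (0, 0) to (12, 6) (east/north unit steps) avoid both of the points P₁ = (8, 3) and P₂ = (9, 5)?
Number of paths = 6761

Inclusion–exclusion. Total paths: C(18, 12) = 18564. Through P₁: C(11, 8)·C(7, 4) = 5775. Through P₂: C(14, 9)·C(4, 3) = 8008. Since P₁ is strictly southwest of P₂, a monotone path through both must visit P₁ then P₂; paths through both = C(11, 8)·C(3, 1)·C(4, 3) = 1980. Avoid both = 18564 − 5775 − 8008 + 1980 = 6761.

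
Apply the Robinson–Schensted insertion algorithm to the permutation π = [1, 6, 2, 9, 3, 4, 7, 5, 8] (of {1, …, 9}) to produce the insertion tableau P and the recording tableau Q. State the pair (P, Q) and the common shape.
P = [1, 2, 3, 4, 5, 8] / [6, 7] / [9];  Q = [1, 2, 4, 6, 7, 9] / [3, 5] / [8];  common shape = (6, 2, 1)

Row-insert the values π_1, π_2, … into P one at a time, bumping the leftmost entry strictly greater than the inserted value down to the next row. The recording tableau Q records, in position (i, j), the step at which that cell was added to P.
  Insert 1 (step 1): P = [1];  Q = [1]
  Insert 6 (step 2): P = [1, 6];  Q = [1, 2]
  Insert 2 (step 3): P = [1, 2] / [6];  Q = [1, 2] / [3]
  Insert 9 (step 4): P = [1, 2, 9] / [6];  Q = [1, 2, 4] / [3]
  Insert 3 (step 5): P = [1, 2, 3] / [6, 9];  Q = [1, 2, 4] / [3, 5]
  Insert 4 (step 6): P = [1, 2, 3, 4] / [6, 9];  Q = [1, 2, 4, 6] / [3, 5]
  Insert 7 (step 7): P = [1, 2, 3, 4, 7] / [6, 9];  Q = [1, 2, 4, 6, 7] / [3, 5]
  Insert 5 (step 8): P = [1, 2, 3, 4, 5] / [6, 7] / [9];  Q = [1, 2, 4, 6, 7] / [3, 5] / [8]
  Insert 8 (step 9): P = [1, 2, 3, 4, 5, 8] / [6, 7] / [9];  Q = [1, 2, 4, 6, 7, 9] / [3, 5] / [8]
Final shape: (6, 2, 1).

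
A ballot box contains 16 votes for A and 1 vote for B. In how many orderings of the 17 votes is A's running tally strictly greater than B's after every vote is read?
Strict-lead orderings = 15

Total orderings of the 17 votes with 16 for A: C(17, 16) = 17. By the Bertrand ballot formula (Cycle Lemma / reflection principle), the number of orderings in which A is strictly ahead of B throughout is (p − q)/(p + q) · C(p + q, p) = (16 − 1)/(16 + 1) · 17 = 15.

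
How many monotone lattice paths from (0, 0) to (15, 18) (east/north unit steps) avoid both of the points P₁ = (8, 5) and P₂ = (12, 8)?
Number of paths = 914245530

Inclusion–exclusion. Total paths: C(33, 15) = 1037158320. Through P₁: C(13, 8)·C(20, 7) = 99768240. Through P₂: C(20, 12)·C(13, 3) = 36027420. Since P₁ is strictly southwest of P₂, a monotone path through both must visit P₁ then P₂; paths through both = C(13, 8)·C(7, 4)·C(13, 3) = 12882870. Avoid both = 1037158320 − 99768240 − 36027420 + 12882870 = 914245530.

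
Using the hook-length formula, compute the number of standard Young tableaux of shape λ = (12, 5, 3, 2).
# SYT of shape (12, 5, 3, 2) = 121938960

Hook-length formula: f^λ = n! / Π hook(c), product over all cells c of the Young diagram. For λ = (12, 5, 3, 2), n = 22 boxes. Hook lengths by row (left-to-right, top-to-bottom): [15, 14, 12, 10, 9, 7, 6, 5, 4, 3, 2, 1]; [7, 6, 4, 2, 1]; [4, 3, 1]; [2, 1]. Product of hooks = 9217732608000. So f^λ = 22! / 9217732608000 = 1124000727777607680000 / 9217732608000 = 121938960.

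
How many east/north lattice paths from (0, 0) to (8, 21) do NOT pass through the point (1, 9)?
Number of paths = 3788265

Total paths from (0, 0) to (8, 21): C(29, 8) = 4292145. Paths through (1, 9): (paths (0, 0) → (1, 9)) × (paths (1, 9) → (8, 21)) = C(10, 1) · C(19, 7) = 10 · 50388 = 503880. Avoidance count = 4292145 − 503880 = 3788265.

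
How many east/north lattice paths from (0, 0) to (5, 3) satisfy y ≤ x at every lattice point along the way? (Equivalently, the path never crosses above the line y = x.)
Number of paths = 28

By the reflection principle (André's argument), the number of monotone paths to (5, 3) with n ≤ m that never go above y = x is C(8, 5) − C(8, 6) = 56 − 28 = 28.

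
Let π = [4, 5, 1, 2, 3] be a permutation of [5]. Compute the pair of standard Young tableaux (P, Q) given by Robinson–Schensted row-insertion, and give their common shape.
P = [1, 2, 3] / [4, 5];  Q = [1, 2, 5] / [3, 4];  common shape = (3, 2)

Row-insert the values π_1, π_2, … into P one at a time, bumping the leftmost entry strictly greater than the inserted value down to the next row. The recording tableau Q records, in position (i, j), the step at which that cell was added to P.
  Insert 4 (step 1): P = [4];  Q = [1]
  Insert 5 (step 2): P = [4, 5];  Q = [1, 2]
  Insert 1 (step 3): P = [1, 5] / [4];  Q = [1, 2] / [3]
  Insert 2 (step 4): P = [1, 2] / [4, 5];  Q = [1, 2] / [3, 4]
  Insert 3 (step 5): P = [1, 2, 3] / [4, 5];  Q = [1, 2, 5] / [3, 4]
Final shape: (3, 2).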